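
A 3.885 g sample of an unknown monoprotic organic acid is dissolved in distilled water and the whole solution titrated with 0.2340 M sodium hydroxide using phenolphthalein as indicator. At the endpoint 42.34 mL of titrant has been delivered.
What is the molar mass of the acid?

392.1 g/mol

n(NaOH) = 0.04234 L × 0.2340 mol/L = 9.908 × 10^-3 mol
n(HA) = 9.908 × 10^-3 mol (1:1 ratio)
M = m / n = 3.885 g / 9.908 × 10^-3 mol = 392.1 g/mol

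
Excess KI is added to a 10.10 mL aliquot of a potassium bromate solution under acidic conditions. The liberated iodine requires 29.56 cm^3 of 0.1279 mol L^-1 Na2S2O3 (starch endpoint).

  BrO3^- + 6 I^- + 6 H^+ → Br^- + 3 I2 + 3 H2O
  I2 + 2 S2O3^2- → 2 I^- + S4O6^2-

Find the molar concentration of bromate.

n(S2O3^2-) = 0.02956 × 0.1279 = 3.781 × 10^-3 mol
n(I2) = n(S2O3^2-)/2 = 1.890 × 10^-3 mol
From the 1:3 ratio, n(BrO3^-) in the aliquot = 1/3 × 1.890 × 10^-3 = 6.301 × 10^-4 mol
[BrO3^-] = 6.301 × 10^-4 / 0.01010 = 0.06239 mol/L

0.06239 mol/L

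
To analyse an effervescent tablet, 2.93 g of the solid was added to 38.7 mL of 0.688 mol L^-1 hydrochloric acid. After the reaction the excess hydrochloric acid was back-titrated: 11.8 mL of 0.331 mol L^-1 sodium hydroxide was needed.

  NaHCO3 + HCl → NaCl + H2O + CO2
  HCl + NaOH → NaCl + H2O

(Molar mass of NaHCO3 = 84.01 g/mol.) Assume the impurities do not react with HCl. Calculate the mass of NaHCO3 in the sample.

n(HCl) added = 0.0387 × 0.688 = 0.0266 mol
n(NaOH) used in back-titration = 0.0118 × 0.331 = 3.91 × 10^-3 mol
n(HCl) left over = 3.91 × 10^-3 mol (1:1 ratio)
n(HCl) consumed by analyte = 0.0266 − 3.91 × 10^-3 = 0.0227 mol
n(NaHCO3) = 0.0227 mol (1:1 ratio)
mass of NaHCO3 = 0.0227 × 84.01 = 1.91 g

1.91 g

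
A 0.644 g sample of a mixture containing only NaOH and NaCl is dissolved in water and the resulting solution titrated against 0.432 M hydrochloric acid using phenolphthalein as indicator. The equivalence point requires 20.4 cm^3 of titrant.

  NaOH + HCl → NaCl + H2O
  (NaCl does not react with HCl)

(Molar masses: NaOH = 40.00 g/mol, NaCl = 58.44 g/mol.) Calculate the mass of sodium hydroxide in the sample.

n(HCl) = 0.0204 × 0.432 = 8.81 × 10^-3 mol
Let x = n(NaOH), y = n(NaCl).
Titrant: 1x = 8.81 × 10^-3;  mass: 40.00x + 58.44y = 0.644
Solving, x = 8.81 × 10^-3 mol, y = 4.99 × 10^-3 mol
mass of NaOH = 8.81 × 10^-3 × 40.00 = 0.353 g

0.353 g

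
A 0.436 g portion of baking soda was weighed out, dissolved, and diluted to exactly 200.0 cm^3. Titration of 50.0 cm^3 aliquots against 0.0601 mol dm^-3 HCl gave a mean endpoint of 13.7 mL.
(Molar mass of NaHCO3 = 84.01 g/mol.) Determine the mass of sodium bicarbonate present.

NaHCO3 + HCl → NaCl + H2O + CO2
n(HCl) per titration = 0.0137 × 0.0601 = 8.23 × 10^-4 mol
n(NaHCO3) in each aliquot = 8.23 × 10^-4 mol (1:1 ratio)
n(NaHCO3) in the whole flask = 8.23 × 10^-4 × 200.0/50.0 = 3.29 × 10^-3 mol
mass of NaHCO3 = 3.29 × 10^-3 × 84.01 = 0.277 g

0.277 g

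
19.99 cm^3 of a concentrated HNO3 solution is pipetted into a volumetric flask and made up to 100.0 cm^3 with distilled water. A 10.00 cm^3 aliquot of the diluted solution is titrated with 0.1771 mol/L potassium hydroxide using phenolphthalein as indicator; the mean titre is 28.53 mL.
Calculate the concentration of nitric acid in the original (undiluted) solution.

2.528 mol/L

HNO3 + KOH → KNO3 + H2O
n(KOH) = 0.02853 × 0.1771 = 5.053 × 10^-3 mol
n(HNO3) in the aliquot = 5.053 × 10^-3 mol (1:1 ratio)
[HNO3]_dilute = 5.053 × 10^-3 / 0.01000 = 0.5053 mol/L
Dilution factor = 100.0 / 19.99 = 5.003
[HNO3]_stock = 0.5053 × 5.003 = 2.528 mol/L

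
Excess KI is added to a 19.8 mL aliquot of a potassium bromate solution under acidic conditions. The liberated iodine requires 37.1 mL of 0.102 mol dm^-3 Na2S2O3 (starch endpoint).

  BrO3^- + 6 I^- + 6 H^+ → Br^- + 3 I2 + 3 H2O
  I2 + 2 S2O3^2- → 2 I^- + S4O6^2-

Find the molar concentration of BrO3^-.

0.0319 mol/L

n(S2O3^2-) = 0.0371 × 0.102 = 3.78 × 10^-3 mol
n(I2) = n(S2O3^2-)/2 = 1.89 × 10^-3 mol
From the 1:3 ratio, n(BrO3^-) in the aliquot = 1/3 × 1.89 × 10^-3 = 6.31 × 10^-4 mol
[BrO3^-] = 6.31 × 10^-4 / 0.0198 = 0.0319 mol/L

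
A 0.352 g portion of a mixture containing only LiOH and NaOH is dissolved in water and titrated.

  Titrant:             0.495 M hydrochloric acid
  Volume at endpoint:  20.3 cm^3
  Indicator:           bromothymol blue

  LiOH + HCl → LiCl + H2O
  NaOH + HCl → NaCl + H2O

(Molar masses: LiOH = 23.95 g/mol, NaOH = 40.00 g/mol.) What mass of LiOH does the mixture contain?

n(HCl) = 0.0203 × 0.495 = 0.0100 mol
Let x = n(LiOH), y = n(NaOH).
Titrant: 1x + 1y = 0.0100;  mass: 23.95x + 40.00y = 0.352
Solving, x = 3.11 × 10^-3 mol, y = 6.94 × 10^-3 mol
mass of LiOH = 3.11 × 10^-3 × 23.95 = 0.0745 g

0.0745 g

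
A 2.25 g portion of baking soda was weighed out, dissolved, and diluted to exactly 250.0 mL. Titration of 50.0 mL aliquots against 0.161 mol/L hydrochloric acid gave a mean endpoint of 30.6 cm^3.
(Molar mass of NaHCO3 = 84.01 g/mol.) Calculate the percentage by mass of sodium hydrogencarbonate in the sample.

NaHCO3 + HCl → NaCl + H2O + CO2
n(HCl) per titration = 0.0306 × 0.161 = 4.93 × 10^-3 mol
n(NaHCO3) in each aliquot = 4.93 × 10^-3 mol (1:1 ratio)
n(NaHCO3) in the whole flask = 4.93 × 10^-3 × 250.0/50.0 = 0.0246 mol
mass of NaHCO3 = 0.0246 × 84.01 = 2.07 g
% NaHCO3 = 2.07 / 2.25 × 100 = 92.0 %

92.0 %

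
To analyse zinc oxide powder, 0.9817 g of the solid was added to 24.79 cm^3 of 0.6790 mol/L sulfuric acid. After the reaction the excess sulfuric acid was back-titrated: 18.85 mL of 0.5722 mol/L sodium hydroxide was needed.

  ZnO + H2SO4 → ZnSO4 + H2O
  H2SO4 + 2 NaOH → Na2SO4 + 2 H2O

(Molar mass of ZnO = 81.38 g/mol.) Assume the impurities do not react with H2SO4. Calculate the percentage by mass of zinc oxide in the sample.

n(H2SO4) added = 0.02479 × 0.6790 = 0.01683 mol
n(NaOH) used in back-titration = 0.01885 × 0.5722 = 0.01079 mol
From the 1:2 ratio, n(H2SO4) left over = 1/2 × 0.01079 = 5.393 × 10^-3 mol
n(H2SO4) consumed by analyte = 0.01683 − 5.393 × 10^-3 = 0.01144 mol
n(ZnO) = 0.01144 mol (1:1 ratio)
mass of ZnO = 0.01144 × 81.38 = 0.9309 g
% ZnO = 0.9309 / 0.9817 × 100 = 94.83 %

94.83 %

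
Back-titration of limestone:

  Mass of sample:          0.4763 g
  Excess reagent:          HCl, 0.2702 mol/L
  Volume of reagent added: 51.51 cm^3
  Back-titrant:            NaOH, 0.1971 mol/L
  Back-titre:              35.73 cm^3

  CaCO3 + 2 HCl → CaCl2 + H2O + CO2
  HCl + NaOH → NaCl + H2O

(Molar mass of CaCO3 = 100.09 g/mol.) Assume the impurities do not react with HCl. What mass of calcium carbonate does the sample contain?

n(HCl) added = 0.05151 × 0.2702 = 0.01392 mol
n(NaOH) used in back-titration = 0.03573 × 0.1971 = 7.042 × 10^-3 mol
n(HCl) left over = 7.042 × 10^-3 mol (1:1 ratio)
n(HCl) consumed by analyte = 0.01392 − 7.042 × 10^-3 = 6.876 × 10^-3 mol
From the 1:2 ratio, n(CaCO3) = 1/2 × 6.876 × 10^-3 = 3.438 × 10^-3 mol
mass of CaCO3 = 3.438 × 10^-3 × 100.09 = 0.3441 g

0.3441 g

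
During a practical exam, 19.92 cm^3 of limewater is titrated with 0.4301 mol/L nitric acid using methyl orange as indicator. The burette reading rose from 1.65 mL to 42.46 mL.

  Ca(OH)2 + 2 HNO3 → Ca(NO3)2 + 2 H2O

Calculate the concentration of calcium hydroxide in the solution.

n(HNO3) = 0.04081 L × 0.4301 mol/L = 0.01755 mol
From the 1:2 mole ratio, n(Ca(OH)2) = 1/2 × 0.01755 = 8.776 × 10^-3 mol
[Ca(OH)2] = 8.776 × 10^-3 mol / 0.01992 L = 0.4406 mol/L

0.4406 mol/L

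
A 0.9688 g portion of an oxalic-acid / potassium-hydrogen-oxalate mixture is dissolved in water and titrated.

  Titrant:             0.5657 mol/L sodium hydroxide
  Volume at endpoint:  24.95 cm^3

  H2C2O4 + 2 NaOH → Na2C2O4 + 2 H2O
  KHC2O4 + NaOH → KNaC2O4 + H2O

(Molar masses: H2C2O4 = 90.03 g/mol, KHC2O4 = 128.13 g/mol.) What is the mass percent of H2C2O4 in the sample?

46.94 %

n(NaOH) = 0.02495 × 0.5657 = 0.01411 mol
Let x = n(H2C2O4), y = n(KHC2O4).
Titrant: 2x + 1y = 0.01411;  mass: 90.03x + 128.13y = 0.9688
Solving, x = 5.051 × 10^-3 mol, y = 4.012 × 10^-3 mol
mass of H2C2O4 = 5.051 × 10^-3 × 90.03 = 0.4548 g
% H2C2O4 = 0.4548 / 0.9688 × 100 = 46.94 %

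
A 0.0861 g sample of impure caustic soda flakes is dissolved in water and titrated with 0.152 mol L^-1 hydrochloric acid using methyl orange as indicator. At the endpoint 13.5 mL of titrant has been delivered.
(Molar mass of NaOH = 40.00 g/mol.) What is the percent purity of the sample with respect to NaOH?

95.3 %

NaOH + HCl → NaCl + H2O
n(HCl) = 0.0135 L × 0.152 mol/L = 2.05 × 10^-3 mol
n(NaOH) = 2.05 × 10^-3 mol (1:1 ratio)
mass of NaOH = 2.05 × 10^-3 × 40.00 g/mol = 0.0821 g
% NaOH = 0.0821 / 0.0861 × 100 = 95.3 %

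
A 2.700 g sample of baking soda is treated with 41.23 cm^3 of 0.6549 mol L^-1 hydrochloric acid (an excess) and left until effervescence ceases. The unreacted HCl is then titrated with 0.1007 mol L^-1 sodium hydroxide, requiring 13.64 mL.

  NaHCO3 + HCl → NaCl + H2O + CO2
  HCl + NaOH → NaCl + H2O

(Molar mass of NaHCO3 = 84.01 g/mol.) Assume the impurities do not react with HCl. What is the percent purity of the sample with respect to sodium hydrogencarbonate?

79.74 %

n(HCl) added = 0.04123 × 0.6549 = 0.02700 mol
n(NaOH) used in back-titration = 0.01364 × 0.1007 = 1.374 × 10^-3 mol
n(HCl) left over = 1.374 × 10^-3 mol (1:1 ratio)
n(HCl) consumed by analyte = 0.02700 − 1.374 × 10^-3 = 0.02563 mol
n(NaHCO3) = 0.02563 mol (1:1 ratio)
mass of NaHCO3 = 0.02563 × 84.01 = 2.153 g
% NaHCO3 = 2.153 / 2.700 × 100 = 79.74 %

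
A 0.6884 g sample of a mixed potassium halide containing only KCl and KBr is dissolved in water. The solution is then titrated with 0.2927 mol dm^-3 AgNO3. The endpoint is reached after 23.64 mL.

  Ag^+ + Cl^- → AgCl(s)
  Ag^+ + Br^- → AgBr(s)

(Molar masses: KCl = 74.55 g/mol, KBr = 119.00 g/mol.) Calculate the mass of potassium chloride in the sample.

n(AgNO3) = 0.02364 × 0.2927 = 6.919 × 10^-3 mol
Let x = n(KCl), y = n(KBr).
Titrant: 1x + 1y = 6.919 × 10^-3;  mass: 74.55x + 119.00y = 0.6884
Solving, x = 3.037 × 10^-3 mol, y = 3.882 × 10^-3 mol
mass of KCl = 3.037 × 10^-3 × 74.55 = 0.2264 g

0.2264 g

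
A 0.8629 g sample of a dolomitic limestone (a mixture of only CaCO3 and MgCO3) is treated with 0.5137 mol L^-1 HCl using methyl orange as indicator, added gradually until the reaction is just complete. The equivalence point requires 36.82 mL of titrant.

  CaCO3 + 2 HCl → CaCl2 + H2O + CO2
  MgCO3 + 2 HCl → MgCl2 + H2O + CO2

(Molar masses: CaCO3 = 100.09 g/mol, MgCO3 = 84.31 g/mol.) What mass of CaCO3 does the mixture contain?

0.4158 g

n(HCl) = 0.03682 × 0.5137 = 0.01891 mol
Let x = n(CaCO3), y = n(MgCO3).
Titrant: 2x + 2y = 0.01891;  mass: 100.09x + 84.31y = 0.8629
Solving, x = 4.155 × 10^-3 mol, y = 5.302 × 10^-3 mol
mass of CaCO3 = 4.155 × 10^-3 × 100.09 = 0.4158 g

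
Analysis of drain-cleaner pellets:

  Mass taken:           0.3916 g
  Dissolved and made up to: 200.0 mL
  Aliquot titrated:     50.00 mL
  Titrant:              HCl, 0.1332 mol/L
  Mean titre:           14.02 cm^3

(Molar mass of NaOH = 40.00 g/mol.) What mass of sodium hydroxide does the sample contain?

0.2988 g

NaOH + HCl → NaCl + H2O
n(HCl) per titration = 0.01402 × 0.1332 = 1.867 × 10^-3 mol
n(NaOH) in each aliquot = 1.867 × 10^-3 mol (1:1 ratio)
n(NaOH) in the whole flask = 1.867 × 10^-3 × 200.0/50.00 = 7.470 × 10^-3 mol
mass of NaOH = 7.470 × 10^-3 × 40.00 = 0.2988 g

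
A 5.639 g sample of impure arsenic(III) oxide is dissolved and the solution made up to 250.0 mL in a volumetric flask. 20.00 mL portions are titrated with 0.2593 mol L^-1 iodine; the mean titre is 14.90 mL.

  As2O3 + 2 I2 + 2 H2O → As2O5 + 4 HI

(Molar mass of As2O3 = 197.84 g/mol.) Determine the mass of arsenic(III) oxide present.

n(I2) per titration = 0.01490 × 0.2593 = 3.864 × 10^-3 mol
From the 1:2 ratio, n(As2O3) in each aliquot = 1/2 × 3.864 × 10^-3 = 1.932 × 10^-3 mol
n(As2O3) in the whole flask = 1.932 × 10^-3 × 250.0/20.00 = 0.02415 mol
mass of As2O3 = 0.02415 × 197.84 = 4.777 g

4.777 g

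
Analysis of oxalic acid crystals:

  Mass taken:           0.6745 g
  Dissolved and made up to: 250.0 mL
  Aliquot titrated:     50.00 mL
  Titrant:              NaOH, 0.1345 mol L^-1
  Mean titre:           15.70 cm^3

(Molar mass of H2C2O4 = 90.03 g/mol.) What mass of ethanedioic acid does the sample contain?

0.4753 g

H2C2O4 + 2 NaOH → Na2C2O4 + 2 H2O
n(NaOH) per titration = 0.01570 × 0.1345 = 2.112 × 10^-3 mol
From the 1:2 ratio, n(H2C2O4) in each aliquot = 1/2 × 2.112 × 10^-3 = 1.056 × 10^-3 mol
n(H2C2O4) in the whole flask = 1.056 × 10^-3 × 250.0/50.00 = 5.279 × 10^-3 mol
mass of H2C2O4 = 5.279 × 10^-3 × 90.03 = 0.4753 g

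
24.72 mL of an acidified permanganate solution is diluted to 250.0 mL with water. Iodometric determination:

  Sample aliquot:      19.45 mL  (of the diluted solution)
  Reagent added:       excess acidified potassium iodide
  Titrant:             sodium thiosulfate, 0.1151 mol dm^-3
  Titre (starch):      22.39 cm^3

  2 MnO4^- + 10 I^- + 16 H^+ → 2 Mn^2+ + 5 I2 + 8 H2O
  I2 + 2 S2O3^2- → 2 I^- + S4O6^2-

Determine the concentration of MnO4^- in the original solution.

n(S2O3^2-) = 0.02239 × 0.1151 = 2.577 × 10^-3 mol
n(I2) = n(S2O3^2-)/2 = 1.289 × 10^-3 mol
From the 2:5 ratio, n(MnO4^-) in the aliquot = 2/5 × 1.289 × 10^-3 = 5.154 × 10^-4 mol
[MnO4^-]_dilute = 5.154 × 10^-4 / 0.01945 = 0.02650 mol/L
[MnO4^-]_original = 0.02650 × 250.0/24.72 = 0.2680 mol/L

0.2680 mol/L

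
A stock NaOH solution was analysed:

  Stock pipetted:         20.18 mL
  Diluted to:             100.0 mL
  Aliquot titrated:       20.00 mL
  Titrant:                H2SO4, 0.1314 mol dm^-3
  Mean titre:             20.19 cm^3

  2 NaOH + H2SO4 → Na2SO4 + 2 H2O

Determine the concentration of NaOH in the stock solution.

n(H2SO4) = 0.02019 × 0.1314 = 2.653 × 10^-3 mol
From the 2:1 ratio, n(NaOH) in the aliquot = 2/1 × 2.653 × 10^-3 = 5.306 × 10^-3 mol
[NaOH]_dilute = 5.306 × 10^-3 / 0.02000 = 0.2653 mol/L
Dilution factor = 100.0 / 20.18 = 4.955
[NaOH]_stock = 0.2653 × 4.955 = 1.315 mol/L

1.315 mol/L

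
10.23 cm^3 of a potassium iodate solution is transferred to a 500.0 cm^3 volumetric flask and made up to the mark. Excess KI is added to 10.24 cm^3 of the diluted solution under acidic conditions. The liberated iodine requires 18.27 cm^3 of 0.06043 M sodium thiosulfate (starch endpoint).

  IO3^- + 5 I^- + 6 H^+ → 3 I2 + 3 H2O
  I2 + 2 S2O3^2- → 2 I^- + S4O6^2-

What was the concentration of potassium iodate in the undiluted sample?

n(S2O3^2-) = 0.01827 × 0.06043 = 1.104 × 10^-3 mol
n(I2) = n(S2O3^2-)/2 = 5.520 × 10^-4 mol
From the 1:3 ratio, n(IO3^-) in the aliquot = 1/3 × 5.520 × 10^-4 = 1.840 × 10^-4 mol
[IO3^-]_dilute = 1.840 × 10^-4 / 0.01024 = 0.01797 mol/L
[IO3^-]_original = 0.01797 × 500.0/10.23 = 0.8783 mol/L

0.8783 M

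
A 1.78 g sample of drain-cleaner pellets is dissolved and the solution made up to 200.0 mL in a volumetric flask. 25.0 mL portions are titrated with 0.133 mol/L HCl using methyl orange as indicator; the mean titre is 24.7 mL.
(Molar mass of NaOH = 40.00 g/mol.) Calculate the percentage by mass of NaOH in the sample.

59.1 %

NaOH + HCl → NaCl + H2O
n(HCl) per titration = 0.0247 × 0.133 = 3.29 × 10^-3 mol
n(NaOH) in each aliquot = 3.29 × 10^-3 mol (1:1 ratio)
n(NaOH) in the whole flask = 3.29 × 10^-3 × 200.0/25.0 = 0.0263 mol
mass of NaOH = 0.0263 × 40.00 = 1.05 g
% NaOH = 1.05 / 1.78 × 100 = 59.1 %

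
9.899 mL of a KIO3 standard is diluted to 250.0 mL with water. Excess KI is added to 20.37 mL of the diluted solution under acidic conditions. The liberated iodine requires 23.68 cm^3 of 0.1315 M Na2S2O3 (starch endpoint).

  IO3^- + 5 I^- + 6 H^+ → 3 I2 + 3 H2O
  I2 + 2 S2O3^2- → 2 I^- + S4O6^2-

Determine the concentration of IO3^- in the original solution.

n(S2O3^2-) = 0.02368 × 0.1315 = 3.114 × 10^-3 mol
n(I2) = n(S2O3^2-)/2 = 1.557 × 10^-3 mol
From the 1:3 ratio, n(IO3^-) in the aliquot = 1/3 × 1.557 × 10^-3 = 5.190 × 10^-4 mol
[IO3^-]_dilute = 5.190 × 10^-4 / 0.02037 = 0.02548 mol/L
[IO3^-]_original = 0.02548 × 250.0/9.899 = 0.6434 mol/L

0.6434 M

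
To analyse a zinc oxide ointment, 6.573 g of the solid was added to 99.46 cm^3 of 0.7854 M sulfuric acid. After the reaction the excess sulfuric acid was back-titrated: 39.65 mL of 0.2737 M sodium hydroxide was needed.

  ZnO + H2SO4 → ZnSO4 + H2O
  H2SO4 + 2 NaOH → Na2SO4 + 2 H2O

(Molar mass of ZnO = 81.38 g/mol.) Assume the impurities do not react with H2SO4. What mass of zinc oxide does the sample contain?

5.915 g

n(H2SO4) added = 0.09946 × 0.7854 = 0.07812 mol
n(NaOH) used in back-titration = 0.03965 × 0.2737 = 0.01085 mol
From the 1:2 ratio, n(H2SO4) left over = 1/2 × 0.01085 = 5.426 × 10^-3 mol
n(H2SO4) consumed by analyte = 0.07812 − 5.426 × 10^-3 = 0.07269 mol
n(ZnO) = 0.07269 mol (1:1 ratio)
mass of ZnO = 0.07269 × 81.38 = 5.915 g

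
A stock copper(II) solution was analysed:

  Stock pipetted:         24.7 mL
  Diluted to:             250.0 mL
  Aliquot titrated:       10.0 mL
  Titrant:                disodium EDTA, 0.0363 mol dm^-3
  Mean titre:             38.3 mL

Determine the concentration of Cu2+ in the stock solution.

1.41 mol/L

Cu^2+ + EDTA^4- → [Cu(EDTA)]^2-
n(EDTA) = 0.0383 × 0.0363 = 1.39 × 10^-3 mol
n(Cu2+) in the aliquot = 1.39 × 10^-3 mol (1:1 ratio)
[Cu2+]_dilute = 1.39 × 10^-3 / 0.0100 = 0.139 mol/L
Dilution factor = 250.0 / 24.7 = 10.12
[Cu2+]_stock = 0.139 × 10.12 = 1.41 mol/L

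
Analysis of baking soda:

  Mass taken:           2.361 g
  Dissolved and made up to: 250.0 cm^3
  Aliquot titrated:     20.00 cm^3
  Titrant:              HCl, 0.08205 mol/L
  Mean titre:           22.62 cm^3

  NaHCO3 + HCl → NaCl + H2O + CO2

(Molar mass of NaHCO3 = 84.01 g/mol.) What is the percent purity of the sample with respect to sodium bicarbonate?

82.55 %

n(HCl) per titration = 0.02262 × 0.08205 = 1.856 × 10^-3 mol
n(NaHCO3) in each aliquot = 1.856 × 10^-3 mol (1:1 ratio)
n(NaHCO3) in the whole flask = 1.856 × 10^-3 × 250.0/20.00 = 0.02320 mol
mass of NaHCO3 = 0.02320 × 84.01 = 1.949 g
% NaHCO3 = 1.949 / 2.361 × 100 = 82.55 %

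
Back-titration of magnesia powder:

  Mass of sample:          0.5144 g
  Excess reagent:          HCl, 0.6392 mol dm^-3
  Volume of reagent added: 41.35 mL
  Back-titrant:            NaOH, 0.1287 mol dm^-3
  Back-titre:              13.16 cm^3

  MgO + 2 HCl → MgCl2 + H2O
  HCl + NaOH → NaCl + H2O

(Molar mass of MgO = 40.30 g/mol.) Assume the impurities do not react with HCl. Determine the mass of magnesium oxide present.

0.4985 g

n(HCl) added = 0.04135 × 0.6392 = 0.02643 mol
n(NaOH) used in back-titration = 0.01316 × 0.1287 = 1.694 × 10^-3 mol
n(HCl) left over = 1.694 × 10^-3 mol (1:1 ratio)
n(HCl) consumed by analyte = 0.02643 − 1.694 × 10^-3 = 0.02474 mol
From the 1:2 ratio, n(MgO) = 1/2 × 0.02474 = 0.01237 mol
mass of MgO = 0.01237 × 40.30 = 0.4985 g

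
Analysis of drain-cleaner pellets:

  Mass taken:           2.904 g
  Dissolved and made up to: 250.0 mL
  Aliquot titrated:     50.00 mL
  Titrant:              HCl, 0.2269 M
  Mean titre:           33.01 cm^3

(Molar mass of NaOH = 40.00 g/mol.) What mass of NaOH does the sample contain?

NaOH + HCl → NaCl + H2O
n(HCl) per titration = 0.03301 × 0.2269 = 7.490 × 10^-3 mol
n(NaOH) in each aliquot = 7.490 × 10^-3 mol (1:1 ratio)
n(NaOH) in the whole flask = 7.490 × 10^-3 × 250.0/50.00 = 0.03745 mol
mass of NaOH = 0.03745 × 40.00 = 1.498 g

1.498 g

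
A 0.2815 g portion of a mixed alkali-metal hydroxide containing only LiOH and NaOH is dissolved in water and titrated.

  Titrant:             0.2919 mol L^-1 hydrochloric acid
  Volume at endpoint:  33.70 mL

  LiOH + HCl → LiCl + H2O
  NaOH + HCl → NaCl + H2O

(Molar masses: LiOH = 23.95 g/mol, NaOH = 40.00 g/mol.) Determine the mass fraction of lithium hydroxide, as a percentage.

59.36 %

n(HCl) = 0.03370 × 0.2919 = 9.837 × 10^-3 mol
Let x = n(LiOH), y = n(NaOH).
Titrant: 1x + 1y = 9.837 × 10^-3;  mass: 23.95x + 40.00y = 0.2815
Solving, x = 6.977 × 10^-3 mol, y = 2.860 × 10^-3 mol
mass of LiOH = 6.977 × 10^-3 × 23.95 = 0.1671 g
% LiOH = 0.1671 / 0.2815 × 100 = 59.36 %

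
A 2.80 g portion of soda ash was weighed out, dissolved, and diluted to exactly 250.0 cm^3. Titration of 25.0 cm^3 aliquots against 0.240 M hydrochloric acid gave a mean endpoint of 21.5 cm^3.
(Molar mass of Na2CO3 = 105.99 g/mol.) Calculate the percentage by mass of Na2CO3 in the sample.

97.7 %

Na2CO3 + 2 HCl → 2 NaCl + H2O + CO2
n(HCl) per titration = 0.0215 × 0.240 = 5.16 × 10^-3 mol
From the 1:2 ratio, n(Na2CO3) in each aliquot = 1/2 × 5.16 × 10^-3 = 2.58 × 10^-3 mol
n(Na2CO3) in the whole flask = 2.58 × 10^-3 × 250.0/25.0 = 0.0258 mol
mass of Na2CO3 = 0.0258 × 105.99 = 2.73 g
% Na2CO3 = 2.73 / 2.80 × 100 = 97.7 %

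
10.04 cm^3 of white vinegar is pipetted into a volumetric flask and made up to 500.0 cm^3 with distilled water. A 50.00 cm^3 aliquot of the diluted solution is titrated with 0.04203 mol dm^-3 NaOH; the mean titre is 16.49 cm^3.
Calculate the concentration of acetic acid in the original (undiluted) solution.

0.6903 mol/L

CH3COOH + NaOH → CH3COONa + H2O
n(NaOH) = 0.01649 × 0.04203 = 6.931 × 10^-4 mol
n(CH3COOH) in the aliquot = 6.931 × 10^-4 mol (1:1 ratio)
[CH3COOH]_dilute = 6.931 × 10^-4 / 0.05000 = 0.01386 mol/L
Dilution factor = 500.0 / 10.04 = 49.80
[CH3COOH]_stock = 0.01386 × 49.80 = 0.6903 mol/L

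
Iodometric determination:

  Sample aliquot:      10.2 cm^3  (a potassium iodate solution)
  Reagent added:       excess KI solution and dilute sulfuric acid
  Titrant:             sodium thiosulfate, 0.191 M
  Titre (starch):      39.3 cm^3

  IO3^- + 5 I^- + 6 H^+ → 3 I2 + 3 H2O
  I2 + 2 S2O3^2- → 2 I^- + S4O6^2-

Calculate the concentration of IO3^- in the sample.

0.123 M

n(S2O3^2-) = 0.0393 × 0.191 = 7.51 × 10^-3 mol
n(I2) = n(S2O3^2-)/2 = 3.75 × 10^-3 mol
From the 1:3 ratio, n(IO3^-) in the aliquot = 1/3 × 3.75 × 10^-3 = 1.25 × 10^-3 mol
[IO3^-] = 1.25 × 10^-3 / 0.0102 = 0.123 mol/L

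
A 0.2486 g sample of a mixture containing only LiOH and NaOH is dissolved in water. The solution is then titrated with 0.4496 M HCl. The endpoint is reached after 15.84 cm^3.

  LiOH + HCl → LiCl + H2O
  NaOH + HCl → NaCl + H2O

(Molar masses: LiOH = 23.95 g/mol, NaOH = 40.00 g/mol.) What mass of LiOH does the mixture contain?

n(HCl) = 0.01584 × 0.4496 = 7.122 × 10^-3 mol
Let x = n(LiOH), y = n(NaOH).
Titrant: 1x + 1y = 7.122 × 10^-3;  mass: 23.95x + 40.00y = 0.2486
Solving, x = 2.260 × 10^-3 mol, y = 4.862 × 10^-3 mol
mass of LiOH = 2.260 × 10^-3 × 23.95 = 0.05412 g

0.05412 g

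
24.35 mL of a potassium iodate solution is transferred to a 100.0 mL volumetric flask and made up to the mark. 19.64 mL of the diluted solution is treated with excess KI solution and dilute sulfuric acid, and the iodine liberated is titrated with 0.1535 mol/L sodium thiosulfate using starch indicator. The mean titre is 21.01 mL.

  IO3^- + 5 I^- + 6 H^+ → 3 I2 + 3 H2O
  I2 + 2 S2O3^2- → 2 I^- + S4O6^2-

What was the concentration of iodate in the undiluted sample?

n(S2O3^2-) = 0.02101 × 0.1535 = 3.225 × 10^-3 mol
n(I2) = n(S2O3^2-)/2 = 1.613 × 10^-3 mol
From the 1:3 ratio, n(IO3^-) in the aliquot = 1/3 × 1.613 × 10^-3 = 5.375 × 10^-4 mol
[IO3^-]_dilute = 5.375 × 10^-4 / 0.01964 = 0.02737 mol/L
[IO3^-]_original = 0.02737 × 100.0/24.35 = 0.1124 mol/L

0.1124 mol/L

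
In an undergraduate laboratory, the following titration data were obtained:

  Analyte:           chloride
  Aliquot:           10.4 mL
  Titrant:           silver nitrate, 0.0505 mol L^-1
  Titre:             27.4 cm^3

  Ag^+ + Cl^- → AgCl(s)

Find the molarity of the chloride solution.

0.133 mol/L

n(AgNO3) = 0.0274 L × 0.0505 mol/L = 1.38 × 10^-3 mol
n(Cl-) = 1.38 × 10^-3 mol (1:1 mole ratio)
[Cl-] = 1.38 × 10^-3 mol / 0.0104 L = 0.133 mol/L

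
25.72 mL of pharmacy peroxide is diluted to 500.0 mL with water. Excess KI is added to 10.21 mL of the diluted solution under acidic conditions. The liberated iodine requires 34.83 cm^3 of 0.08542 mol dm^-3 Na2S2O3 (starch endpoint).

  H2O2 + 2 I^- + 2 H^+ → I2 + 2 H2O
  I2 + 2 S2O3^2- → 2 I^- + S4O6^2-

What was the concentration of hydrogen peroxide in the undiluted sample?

n(S2O3^2-) = 0.03483 × 0.08542 = 2.975 × 10^-3 mol
n(I2) = n(S2O3^2-)/2 = 1.488 × 10^-3 mol
n(H2O2) in the aliquot = 1.488 × 10^-3 mol (1:1 ratio)
[H2O2]_dilute = 1.488 × 10^-3 / 0.01021 = 0.1457 mol/L
[H2O2]_original = 0.1457 × 500.0/25.72 = 2.832 mol/L

2.832 mol/L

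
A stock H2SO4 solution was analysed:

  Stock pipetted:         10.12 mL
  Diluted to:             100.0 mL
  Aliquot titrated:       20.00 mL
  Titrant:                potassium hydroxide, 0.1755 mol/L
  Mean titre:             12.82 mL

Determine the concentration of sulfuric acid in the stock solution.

H2SO4 + 2 KOH → K2SO4 + 2 H2O
n(KOH) = 0.01282 × 0.1755 = 2.250 × 10^-3 mol
From the 1:2 ratio, n(H2SO4) in the aliquot = 1/2 × 2.250 × 10^-3 = 1.125 × 10^-3 mol
[H2SO4]_dilute = 1.125 × 10^-3 / 0.02000 = 0.05625 mol/L
Dilution factor = 100.0 / 10.12 = 9.881
[H2SO4]_stock = 0.05625 × 9.881 = 0.5558 mol/L

0.5558 mol/L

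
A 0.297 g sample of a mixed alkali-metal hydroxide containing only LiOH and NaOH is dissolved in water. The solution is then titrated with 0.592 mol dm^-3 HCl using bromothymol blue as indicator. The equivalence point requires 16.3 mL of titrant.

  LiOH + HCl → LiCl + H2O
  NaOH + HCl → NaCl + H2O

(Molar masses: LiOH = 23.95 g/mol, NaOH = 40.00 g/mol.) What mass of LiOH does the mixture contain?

0.133 g

n(HCl) = 0.0163 × 0.592 = 9.65 × 10^-3 mol
Let x = n(LiOH), y = n(NaOH).
Titrant: 1x + 1y = 9.65 × 10^-3;  mass: 23.95x + 40.00y = 0.297
Solving, x = 5.54 × 10^-3 mol, y = 4.11 × 10^-3 mol
mass of LiOH = 5.54 × 10^-3 × 23.95 = 0.133 g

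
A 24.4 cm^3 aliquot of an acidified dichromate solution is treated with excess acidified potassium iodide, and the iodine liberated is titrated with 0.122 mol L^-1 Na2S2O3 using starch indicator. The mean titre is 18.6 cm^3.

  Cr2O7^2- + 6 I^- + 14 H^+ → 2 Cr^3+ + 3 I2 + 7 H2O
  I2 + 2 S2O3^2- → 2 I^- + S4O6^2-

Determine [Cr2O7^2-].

n(S2O3^2-) = 0.0186 × 0.122 = 2.27 × 10^-3 mol
n(I2) = n(S2O3^2-)/2 = 1.13 × 10^-3 mol
From the 1:3 ratio, n(Cr2O7^2-) in the aliquot = 1/3 × 1.13 × 10^-3 = 3.78 × 10^-4 mol
[Cr2O7^2-] = 3.78 × 10^-4 / 0.0244 = 0.0155 mol/L

0.0155 mol/L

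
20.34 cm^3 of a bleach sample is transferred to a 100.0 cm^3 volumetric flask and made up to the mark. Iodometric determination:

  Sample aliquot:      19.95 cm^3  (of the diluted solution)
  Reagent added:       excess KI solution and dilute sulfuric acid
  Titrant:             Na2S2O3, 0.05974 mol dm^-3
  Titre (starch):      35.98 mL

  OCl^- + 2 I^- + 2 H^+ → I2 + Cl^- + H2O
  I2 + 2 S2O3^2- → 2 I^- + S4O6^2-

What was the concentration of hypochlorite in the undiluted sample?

n(S2O3^2-) = 0.03598 × 0.05974 = 2.149 × 10^-3 mol
n(I2) = n(S2O3^2-)/2 = 1.075 × 10^-3 mol
n(OCl^-) in the aliquot = 1.075 × 10^-3 mol (1:1 ratio)
[OCl^-]_dilute = 1.075 × 10^-3 / 0.01995 = 0.05387 mol/L
[OCl^-]_original = 0.05387 × 100.0/20.34 = 0.2649 mol/L

0.2649 mol/L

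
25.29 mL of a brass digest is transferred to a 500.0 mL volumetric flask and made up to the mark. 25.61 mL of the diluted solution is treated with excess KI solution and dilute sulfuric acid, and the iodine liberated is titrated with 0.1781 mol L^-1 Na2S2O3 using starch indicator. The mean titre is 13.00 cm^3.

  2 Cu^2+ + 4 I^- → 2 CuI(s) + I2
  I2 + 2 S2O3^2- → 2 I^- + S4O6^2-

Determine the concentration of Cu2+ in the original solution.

1.787 mol/L

n(S2O3^2-) = 0.01300 × 0.1781 = 2.315 × 10^-3 mol
n(I2) = n(S2O3^2-)/2 = 1.158 × 10^-3 mol
From the 2:1 ratio, n(Cu2+) in the aliquot = 2/1 × 1.158 × 10^-3 = 2.315 × 10^-3 mol
[Cu2+]_dilute = 2.315 × 10^-3 / 0.02561 = 0.09041 mol/L
[Cu2+]_original = 0.09041 × 500.0/25.29 = 1.787 mol/L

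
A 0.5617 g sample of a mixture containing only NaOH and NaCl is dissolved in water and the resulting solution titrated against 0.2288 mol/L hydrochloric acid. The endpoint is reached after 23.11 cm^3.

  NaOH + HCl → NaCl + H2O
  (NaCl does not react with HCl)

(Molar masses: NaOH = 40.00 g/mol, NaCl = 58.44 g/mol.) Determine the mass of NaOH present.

0.2115 g

n(HCl) = 0.02311 × 0.2288 = 5.288 × 10^-3 mol
Let x = n(NaOH), y = n(NaCl).
Titrant: 1x = 5.288 × 10^-3;  mass: 40.00x + 58.44y = 0.5617
Solving, x = 5.288 × 10^-3 mol, y = 5.992 × 10^-3 mol
mass of NaOH = 5.288 × 10^-3 × 40.00 = 0.2115 g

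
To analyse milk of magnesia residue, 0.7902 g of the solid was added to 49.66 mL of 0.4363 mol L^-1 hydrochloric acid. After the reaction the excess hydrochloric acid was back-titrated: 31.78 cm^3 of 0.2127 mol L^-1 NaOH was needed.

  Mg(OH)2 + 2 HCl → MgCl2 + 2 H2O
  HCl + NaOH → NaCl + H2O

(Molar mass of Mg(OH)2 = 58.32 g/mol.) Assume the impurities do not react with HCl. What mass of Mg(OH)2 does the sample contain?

0.4347 g

n(HCl) added = 0.04966 × 0.4363 = 0.02167 mol
n(NaOH) used in back-titration = 0.03178 × 0.2127 = 6.760 × 10^-3 mol
n(HCl) left over = 6.760 × 10^-3 mol (1:1 ratio)
n(HCl) consumed by analyte = 0.02167 − 6.760 × 10^-3 = 0.01491 mol
From the 1:2 ratio, n(Mg(OH)2) = 1/2 × 0.01491 = 7.454 × 10^-3 mol
mass of Mg(OH)2 = 7.454 × 10^-3 × 58.32 = 0.4347 g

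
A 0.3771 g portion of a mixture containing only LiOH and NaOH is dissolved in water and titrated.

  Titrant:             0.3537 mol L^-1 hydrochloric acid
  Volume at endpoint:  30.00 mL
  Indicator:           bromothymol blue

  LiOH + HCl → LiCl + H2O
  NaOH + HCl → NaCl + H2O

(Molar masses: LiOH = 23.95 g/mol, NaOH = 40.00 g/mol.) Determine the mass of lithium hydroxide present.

0.07064 g

n(HCl) = 0.03000 × 0.3537 = 0.01061 mol
Let x = n(LiOH), y = n(NaOH).
Titrant: 1x + 1y = 0.01061;  mass: 23.95x + 40.00y = 0.3771
Solving, x = 2.950 × 10^-3 mol, y = 7.661 × 10^-3 mol
mass of LiOH = 2.950 × 10^-3 × 23.95 = 0.07064 g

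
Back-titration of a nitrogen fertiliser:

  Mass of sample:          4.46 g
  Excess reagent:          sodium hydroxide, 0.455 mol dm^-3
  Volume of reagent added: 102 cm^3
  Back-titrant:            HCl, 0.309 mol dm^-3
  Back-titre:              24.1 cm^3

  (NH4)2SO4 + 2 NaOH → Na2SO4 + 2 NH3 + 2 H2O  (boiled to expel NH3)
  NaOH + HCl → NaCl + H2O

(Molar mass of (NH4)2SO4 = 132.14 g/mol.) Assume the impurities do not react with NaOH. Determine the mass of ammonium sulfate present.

2.57 g

n(NaOH) added = 0.102 × 0.455 = 0.0464 mol
n(HCl) used in back-titration = 0.0241 × 0.309 = 7.45 × 10^-3 mol
n(NaOH) left over = 7.45 × 10^-3 mol (1:1 ratio)
n(NaOH) consumed by analyte = 0.0464 − 7.45 × 10^-3 = 0.0390 mol
From the 1:2 ratio, n((NH4)2SO4) = 1/2 × 0.0390 = 0.0195 mol
mass of (NH4)2SO4 = 0.0195 × 132.14 = 2.57 g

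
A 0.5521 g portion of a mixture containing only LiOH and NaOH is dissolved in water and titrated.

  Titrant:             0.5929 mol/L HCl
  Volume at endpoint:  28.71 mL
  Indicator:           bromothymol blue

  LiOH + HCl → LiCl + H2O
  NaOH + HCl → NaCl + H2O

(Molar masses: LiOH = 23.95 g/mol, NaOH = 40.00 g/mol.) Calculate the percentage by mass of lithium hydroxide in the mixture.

n(HCl) = 0.02871 × 0.5929 = 0.01702 mol
Let x = n(LiOH), y = n(NaOH).
Titrant: 1x + 1y = 0.01702;  mass: 23.95x + 40.00y = 0.5521
Solving, x = 8.024 × 10^-3 mol, y = 8.998 × 10^-3 mol
mass of LiOH = 8.024 × 10^-3 × 23.95 = 0.1922 g
% LiOH = 0.1922 / 0.5521 × 100 = 34.81 %

34.81 %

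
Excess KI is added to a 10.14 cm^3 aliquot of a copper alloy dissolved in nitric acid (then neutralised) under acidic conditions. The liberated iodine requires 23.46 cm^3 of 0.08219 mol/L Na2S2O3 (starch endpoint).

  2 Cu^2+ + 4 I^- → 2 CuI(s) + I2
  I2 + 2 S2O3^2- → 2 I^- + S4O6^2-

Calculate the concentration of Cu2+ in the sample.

0.1902 mol/L

n(S2O3^2-) = 0.02346 × 0.08219 = 1.928 × 10^-3 mol
n(I2) = n(S2O3^2-)/2 = 9.641 × 10^-4 mol
From the 2:1 ratio, n(Cu2+) in the aliquot = 2/1 × 9.641 × 10^-4 = 1.928 × 10^-3 mol
[Cu2+] = 1.928 × 10^-3 / 0.01014 = 0.1902 mol/L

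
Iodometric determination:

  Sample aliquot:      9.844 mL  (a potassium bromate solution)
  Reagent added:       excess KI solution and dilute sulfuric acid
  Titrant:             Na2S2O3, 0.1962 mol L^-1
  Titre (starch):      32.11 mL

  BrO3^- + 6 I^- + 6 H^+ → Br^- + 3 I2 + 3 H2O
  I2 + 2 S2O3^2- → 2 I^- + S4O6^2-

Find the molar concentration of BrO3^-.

0.1067 mol/L

n(S2O3^2-) = 0.03211 × 0.1962 = 6.300 × 10^-3 mol
n(I2) = n(S2O3^2-)/2 = 3.150 × 10^-3 mol
From the 1:3 ratio, n(BrO3^-) in the aliquot = 1/3 × 3.150 × 10^-3 = 1.050 × 10^-3 mol
[BrO3^-] = 1.050 × 10^-3 / 0.009844 = 0.1067 mol/L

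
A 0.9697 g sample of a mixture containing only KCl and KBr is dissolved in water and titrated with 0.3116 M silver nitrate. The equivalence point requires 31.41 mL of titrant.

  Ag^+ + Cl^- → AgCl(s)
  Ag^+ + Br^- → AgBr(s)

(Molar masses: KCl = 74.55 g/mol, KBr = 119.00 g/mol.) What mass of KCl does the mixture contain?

0.3270 g

n(AgNO3) = 0.03141 × 0.3116 = 9.787 × 10^-3 mol
Let x = n(KCl), y = n(KBr).
Titrant: 1x + 1y = 9.787 × 10^-3;  mass: 74.55x + 119.00y = 0.9697
Solving, x = 4.387 × 10^-3 mol, y = 5.401 × 10^-3 mol
mass of KCl = 4.387 × 10^-3 × 74.55 = 0.3270 g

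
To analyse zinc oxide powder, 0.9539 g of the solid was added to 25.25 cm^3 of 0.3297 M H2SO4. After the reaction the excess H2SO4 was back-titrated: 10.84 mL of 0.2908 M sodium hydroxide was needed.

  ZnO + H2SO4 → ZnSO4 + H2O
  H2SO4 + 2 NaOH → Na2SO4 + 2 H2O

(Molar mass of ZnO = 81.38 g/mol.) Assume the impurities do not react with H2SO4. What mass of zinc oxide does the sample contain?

0.5492 g

n(H2SO4) added = 0.02525 × 0.3297 = 8.325 × 10^-3 mol
n(NaOH) used in back-titration = 0.01084 × 0.2908 = 3.152 × 10^-3 mol
From the 1:2 ratio, n(H2SO4) left over = 1/2 × 3.152 × 10^-3 = 1.576 × 10^-3 mol
n(H2SO4) consumed by analyte = 8.325 × 10^-3 − 1.576 × 10^-3 = 6.749 × 10^-3 mol
n(ZnO) = 6.749 × 10^-3 mol (1:1 ratio)
mass of ZnO = 6.749 × 10^-3 × 81.38 = 0.5492 g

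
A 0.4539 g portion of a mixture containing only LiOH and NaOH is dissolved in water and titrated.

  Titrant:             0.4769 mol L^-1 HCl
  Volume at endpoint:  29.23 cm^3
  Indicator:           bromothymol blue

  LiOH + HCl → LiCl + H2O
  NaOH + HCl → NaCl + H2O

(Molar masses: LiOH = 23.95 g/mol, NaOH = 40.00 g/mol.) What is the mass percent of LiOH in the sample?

n(HCl) = 0.02923 × 0.4769 = 0.01394 mol
Let x = n(LiOH), y = n(NaOH).
Titrant: 1x + 1y = 0.01394;  mass: 23.95x + 40.00y = 0.4539
Solving, x = 6.461 × 10^-3 mol, y = 7.479 × 10^-3 mol
mass of LiOH = 6.461 × 10^-3 × 23.95 = 0.1547 g
% LiOH = 0.1547 / 0.4539 × 100 = 34.09 %

34.09 %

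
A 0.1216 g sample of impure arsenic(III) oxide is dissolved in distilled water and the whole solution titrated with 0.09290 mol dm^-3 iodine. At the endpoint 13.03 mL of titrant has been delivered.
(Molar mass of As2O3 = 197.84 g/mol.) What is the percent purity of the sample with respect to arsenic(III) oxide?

As2O3 + 2 I2 + 2 H2O → As2O5 + 4 HI
n(I2) = 0.01303 L × 0.09290 mol/L = 1.210 × 10^-3 mol
From the 1:2 ratio, n(As2O3) = 1/2 × 1.210 × 10^-3 = 6.052 × 10^-4 mol
mass of As2O3 = 6.052 × 10^-4 × 197.84 g/mol = 0.1197 g
% As2O3 = 0.1197 / 0.1216 × 100 = 98.47 %

98.47 %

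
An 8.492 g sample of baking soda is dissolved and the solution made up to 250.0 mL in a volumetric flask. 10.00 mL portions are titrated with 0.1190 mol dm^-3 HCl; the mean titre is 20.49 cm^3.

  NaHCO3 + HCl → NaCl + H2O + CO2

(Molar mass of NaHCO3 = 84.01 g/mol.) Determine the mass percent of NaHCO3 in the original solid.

60.30 %

n(HCl) per titration = 0.02049 × 0.1190 = 2.438 × 10^-3 mol
n(NaHCO3) in each aliquot = 2.438 × 10^-3 mol (1:1 ratio)
n(NaHCO3) in the whole flask = 2.438 × 10^-3 × 250.0/10.00 = 0.06096 mol
mass of NaHCO3 = 0.06096 × 84.01 = 5.121 g
% NaHCO3 = 5.121 / 8.492 × 100 = 60.30 %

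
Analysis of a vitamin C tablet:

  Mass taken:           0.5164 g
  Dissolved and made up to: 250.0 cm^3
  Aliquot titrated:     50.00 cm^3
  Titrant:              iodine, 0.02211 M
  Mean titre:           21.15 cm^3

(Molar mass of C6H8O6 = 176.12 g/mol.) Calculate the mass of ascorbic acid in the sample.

C6H8O6 + I2 → C6H6O6 + 2 HI
n(I2) per titration = 0.02115 × 0.02211 = 4.676 × 10^-4 mol
n(C6H8O6) in each aliquot = 4.676 × 10^-4 mol (1:1 ratio)
n(C6H8O6) in the whole flask = 4.676 × 10^-4 × 250.0/50.00 = 2.338 × 10^-3 mol
mass of C6H8O6 = 2.338 × 10^-3 × 176.12 = 0.4118 g

0.4118 g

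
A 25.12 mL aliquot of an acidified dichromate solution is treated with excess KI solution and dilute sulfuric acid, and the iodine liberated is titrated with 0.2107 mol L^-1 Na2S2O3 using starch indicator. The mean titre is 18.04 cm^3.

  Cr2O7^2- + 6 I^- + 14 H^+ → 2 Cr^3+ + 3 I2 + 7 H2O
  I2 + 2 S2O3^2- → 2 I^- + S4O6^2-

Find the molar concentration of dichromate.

n(S2O3^2-) = 0.01804 × 0.2107 = 3.801 × 10^-3 mol
n(I2) = n(S2O3^2-)/2 = 1.901 × 10^-3 mol
From the 1:3 ratio, n(Cr2O7^2-) in the aliquot = 1/3 × 1.901 × 10^-3 = 6.335 × 10^-4 mol
[Cr2O7^2-] = 6.335 × 10^-4 / 0.02512 = 0.02522 mol/L

0.02522 mol/L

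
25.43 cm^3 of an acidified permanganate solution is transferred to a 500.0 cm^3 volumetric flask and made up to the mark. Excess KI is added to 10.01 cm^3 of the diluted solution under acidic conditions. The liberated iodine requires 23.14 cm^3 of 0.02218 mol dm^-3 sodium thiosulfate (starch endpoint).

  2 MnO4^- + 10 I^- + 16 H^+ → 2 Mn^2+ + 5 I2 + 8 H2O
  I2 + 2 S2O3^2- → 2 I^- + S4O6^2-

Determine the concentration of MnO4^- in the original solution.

0.2016 mol/L

n(S2O3^2-) = 0.02314 × 0.02218 = 5.132 × 10^-4 mol
n(I2) = n(S2O3^2-)/2 = 2.566 × 10^-4 mol
From the 2:5 ratio, n(MnO4^-) in the aliquot = 2/5 × 2.566 × 10^-4 = 1.026 × 10^-4 mol
[MnO4^-]_dilute = 1.026 × 10^-4 / 0.01001 = 0.01025 mol/L
[MnO4^-]_original = 0.01025 × 500.0/25.43 = 0.2016 mol/L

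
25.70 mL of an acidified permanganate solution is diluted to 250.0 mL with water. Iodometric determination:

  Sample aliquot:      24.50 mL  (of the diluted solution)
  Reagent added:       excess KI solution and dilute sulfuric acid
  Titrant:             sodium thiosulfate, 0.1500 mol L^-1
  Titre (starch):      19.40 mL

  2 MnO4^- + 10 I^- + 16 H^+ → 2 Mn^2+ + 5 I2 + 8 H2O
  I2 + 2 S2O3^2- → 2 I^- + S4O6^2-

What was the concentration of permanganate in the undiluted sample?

0.2311 mol/L

n(S2O3^2-) = 0.01940 × 0.1500 = 2.910 × 10^-3 mol
n(I2) = n(S2O3^2-)/2 = 1.455 × 10^-3 mol
From the 2:5 ratio, n(MnO4^-) in the aliquot = 2/5 × 1.455 × 10^-3 = 5.820 × 10^-4 mol
[MnO4^-]_dilute = 5.820 × 10^-4 / 0.02450 = 0.02376 mol/L
[MnO4^-]_original = 0.02376 × 250.0/25.70 = 0.2311 mol/L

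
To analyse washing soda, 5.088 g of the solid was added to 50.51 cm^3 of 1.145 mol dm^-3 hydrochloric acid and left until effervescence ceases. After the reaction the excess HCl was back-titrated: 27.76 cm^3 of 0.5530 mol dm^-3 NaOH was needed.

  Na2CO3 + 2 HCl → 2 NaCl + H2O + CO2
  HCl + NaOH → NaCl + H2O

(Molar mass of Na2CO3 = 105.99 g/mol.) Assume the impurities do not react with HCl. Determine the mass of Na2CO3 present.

2.251 g

n(HCl) added = 0.05051 × 1.145 = 0.05783 mol
n(NaOH) used in back-titration = 0.02776 × 0.5530 = 0.01535 mol
n(HCl) left over = 0.01535 mol (1:1 ratio)
n(HCl) consumed by analyte = 0.05783 − 0.01535 = 0.04248 mol
From the 1:2 ratio, n(Na2CO3) = 1/2 × 0.04248 = 0.02124 mol
mass of Na2CO3 = 0.02124 × 105.99 = 2.251 g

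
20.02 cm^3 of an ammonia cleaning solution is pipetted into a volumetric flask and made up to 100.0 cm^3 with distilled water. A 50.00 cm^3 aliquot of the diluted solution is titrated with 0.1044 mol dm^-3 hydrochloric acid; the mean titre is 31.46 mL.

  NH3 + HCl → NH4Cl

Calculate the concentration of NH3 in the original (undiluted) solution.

0.3281 mol/L

n(HCl) = 0.03146 × 0.1044 = 3.284 × 10^-3 mol
n(NH3) in the aliquot = 3.284 × 10^-3 mol (1:1 ratio)
[NH3]_dilute = 3.284 × 10^-3 / 0.05000 = 0.06569 mol/L
Dilution factor = 100.0 / 20.02 = 4.995
[NH3]_stock = 0.06569 × 4.995 = 0.3281 mol/L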